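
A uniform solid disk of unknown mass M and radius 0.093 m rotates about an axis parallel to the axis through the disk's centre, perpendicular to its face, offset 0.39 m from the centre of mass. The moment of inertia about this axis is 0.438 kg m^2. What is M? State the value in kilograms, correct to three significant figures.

2.80

I = I_cm + Md² = (1/2)MR² + Md² = M·[0.5·(0.093)² + (0.39)²] = M·0.15642.
So M = 0.438 / 0.15642 = 2.8001 kg.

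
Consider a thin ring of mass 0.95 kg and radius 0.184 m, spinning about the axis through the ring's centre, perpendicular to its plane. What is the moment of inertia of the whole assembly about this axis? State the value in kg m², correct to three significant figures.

I_cm = MR² = (0.95)(0.184)² = 0.032163 kg m²; axis through the centre, so I = 0.032163 kg m².

0.0322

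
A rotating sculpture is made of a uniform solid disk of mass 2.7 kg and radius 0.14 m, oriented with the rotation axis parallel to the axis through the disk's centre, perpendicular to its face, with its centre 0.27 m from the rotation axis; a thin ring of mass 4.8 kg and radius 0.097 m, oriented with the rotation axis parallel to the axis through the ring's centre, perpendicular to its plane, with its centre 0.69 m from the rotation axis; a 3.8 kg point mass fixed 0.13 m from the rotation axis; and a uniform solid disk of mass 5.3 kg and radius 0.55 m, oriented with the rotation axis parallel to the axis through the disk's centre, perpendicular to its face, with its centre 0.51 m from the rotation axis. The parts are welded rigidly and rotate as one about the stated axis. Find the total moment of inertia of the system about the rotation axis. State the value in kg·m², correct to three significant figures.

Solid disk: I_cm = (1/2)MR² = (1/2)(2.7)(0.14)² = 0.02646 kg·m²; centre at d = 0.27 m, so I = I_cm + Md² gives I = 0.02646 + (2.7)(0.27)² = 0.22329 kg·m².
Thin ring: I_cm = MR² = (4.8)(0.097)² = 0.045163 kg·m²; centre at d = 0.69 m, so I = I_cm + Md² gives I = 0.045163 + (4.8)(0.69)² = 2.3304 kg·m².
Point mass: I_cm = 0; centre at d = 0.13 m, so I = I_cm + Md² gives I = 0 + (3.8)(0.13)² = 0.06422 kg·m².
Solid disk: I_cm = (1/2)MR² = (1/2)(5.3)(0.55)² = 0.80163 kg·m²; centre at d = 0.51 m, so I = I_cm + Md² gives I = 0.80163 + (5.3)(0.51)² = 2.1802 kg·m².
Total I = 0.22329 + 2.3304 + 0.06422 + 2.1802 = 4.7981 kg·m².

4.80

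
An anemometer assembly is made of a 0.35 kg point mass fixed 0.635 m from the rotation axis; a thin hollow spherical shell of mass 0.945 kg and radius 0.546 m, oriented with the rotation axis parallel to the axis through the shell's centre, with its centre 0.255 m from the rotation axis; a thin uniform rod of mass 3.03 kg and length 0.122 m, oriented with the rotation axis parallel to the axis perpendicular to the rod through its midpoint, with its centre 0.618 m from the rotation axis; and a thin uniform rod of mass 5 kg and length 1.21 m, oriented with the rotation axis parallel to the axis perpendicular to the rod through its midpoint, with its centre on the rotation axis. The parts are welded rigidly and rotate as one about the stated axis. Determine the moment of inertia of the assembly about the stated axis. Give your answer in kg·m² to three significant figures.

Point mass: I_cm = 0; centre at d = 0.635 m, so I = I_cm + Md² gives I = 0 + (0.35)(0.635)² = 0.14113 kg·m².
Spherical shell: I_cm = (2/3)MR² = (2/3)(0.945)(0.546)² = 0.18781 kg·m²; centre at d = 0.255 m, so I = I_cm + Md² gives I = 0.18781 + (0.945)(0.255)² = 0.24926 kg·m².
Thin rod: I_cm = (1/12)ML² = (1/12)(3.03)(0.122)² = 0.0037582 kg·m²; centre at d = 0.618 m, so I = I_cm + Md² gives I = 0.0037582 + (3.03)(0.618)² = 1.161 kg·m².
Thin rod: I_cm = (1/12)ML² = (1/12)(5)(1.21)² = 0.61004 kg·m²; axis through the centre, so I = 0.61004 kg·m².
Total I = 0.14113 + 0.24926 + 1.161 + 0.61004 = 2.1614 kg·m².

2.16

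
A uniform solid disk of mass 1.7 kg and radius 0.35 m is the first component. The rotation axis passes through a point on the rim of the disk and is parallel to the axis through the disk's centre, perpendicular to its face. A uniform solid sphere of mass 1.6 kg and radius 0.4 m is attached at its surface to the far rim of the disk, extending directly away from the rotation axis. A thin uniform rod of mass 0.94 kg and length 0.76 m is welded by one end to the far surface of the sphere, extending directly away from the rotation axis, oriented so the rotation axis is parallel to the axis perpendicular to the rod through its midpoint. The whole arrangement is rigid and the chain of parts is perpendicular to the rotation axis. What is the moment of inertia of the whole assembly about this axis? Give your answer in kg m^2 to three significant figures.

Solid disk: I_cm = (1/2)MR² = (1/2)(1.7)(0.35)² = 0.10412 kg m^2; centre at d = 0.35 m, so the parallel axis theorem gives I = 0.10412 + (1.7)(0.35)² = 0.31237 kg m^2.
Solid sphere: I_cm = (2/5)MR² = (2/5)(1.6)(0.4)² = 0.1024 kg m^2; centre at d = 0.35 + 0.35 + 0.4 = 1.1 m, so the parallel axis theorem gives I = 0.1024 + (1.6)(1.1)² = 2.0384 kg m^2.
Thin rod: I_cm = (1/12)ML² = (1/12)(0.94)(0.76)² = 0.045245 kg m^2; centre at d = 0.35 + 0.35 + 0.4 + 0.4 + 0.38 = 1.88 m, so the parallel axis theorem gives I = 0.045245 + (0.94)(1.88)² = 3.3676 kg m^2.
Total I = 0.31237 + 2.0384 + 3.3676 = 5.7184 kg m^2.

5.72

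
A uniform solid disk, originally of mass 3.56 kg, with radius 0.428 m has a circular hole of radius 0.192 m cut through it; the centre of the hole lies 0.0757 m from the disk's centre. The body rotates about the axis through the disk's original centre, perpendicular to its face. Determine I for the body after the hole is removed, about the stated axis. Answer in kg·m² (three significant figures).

0.309

Unpierced body about its centre: I₀ = (1/2)MR² = (1/2)(3.56)(0.428)² = 0.32607 kg·m².
The removed disk has mass m = M·(r/R)² = (3.56)(0.192/0.428)² = 0.71642 kg (same uniform areal density).
Its moment of inertia about the rotation axis (parallel-axis theorem): I_hole = (1/2)mr² + md² = (1/2)(0.71642)(0.192)² + (0.71642)(0.0757)² = 0.01731 kg·m².
Treating the hole as negative mass, I = I₀ − I_hole = 0.32607 − 0.01731 = 0.30876 kg·m².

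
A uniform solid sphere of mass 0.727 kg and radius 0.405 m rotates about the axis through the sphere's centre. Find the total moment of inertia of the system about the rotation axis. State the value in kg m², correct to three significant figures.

I_cm = (2/5)MR² = (2/5)(0.727)(0.405)² = 0.047698 kg m²; axis through the centre, so I = 0.047698 kg m².

0.0477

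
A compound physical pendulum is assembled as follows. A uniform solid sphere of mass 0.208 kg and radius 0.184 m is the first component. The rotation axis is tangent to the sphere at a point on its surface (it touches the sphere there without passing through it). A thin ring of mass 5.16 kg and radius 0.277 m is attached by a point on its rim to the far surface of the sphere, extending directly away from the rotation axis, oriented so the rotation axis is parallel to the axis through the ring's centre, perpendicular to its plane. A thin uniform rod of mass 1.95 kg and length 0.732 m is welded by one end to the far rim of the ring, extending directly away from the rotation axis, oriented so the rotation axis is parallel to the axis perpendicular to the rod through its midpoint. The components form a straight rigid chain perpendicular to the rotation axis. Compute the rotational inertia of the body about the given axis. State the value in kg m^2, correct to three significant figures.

Solid sphere: I_cm = (2/5)MR² = (2/5)(0.208)(0.184)² = 0.0028168 kg m^2; centre at d = 0.184 m, so I = I_cm + Md² gives I = 0.0028168 + (0.208)(0.184)² = 0.0098589 kg m^2.
Thin ring: I_cm = MR² = (5.16)(0.277)² = 0.39592 kg m^2; centre at d = 0.184 + 0.184 + 0.277 = 0.645 m, so I = I_cm + Md² gives I = 0.39592 + (5.16)(0.645)² = 2.5426 kg m^2.
Thin rod: I_cm = (1/12)ML² = (1/12)(1.95)(0.732)² = 0.087071 kg m^2; centre at d = 0.184 + 0.184 + 0.277 + 0.277 + 0.366 = 1.288 m, so I = I_cm + Md² gives I = 0.087071 + (1.95)(1.288)² = 3.322 kg m^2.
Total I = 0.0098589 + 2.5426 + 3.322 = 5.8745 kg m^2.

5.87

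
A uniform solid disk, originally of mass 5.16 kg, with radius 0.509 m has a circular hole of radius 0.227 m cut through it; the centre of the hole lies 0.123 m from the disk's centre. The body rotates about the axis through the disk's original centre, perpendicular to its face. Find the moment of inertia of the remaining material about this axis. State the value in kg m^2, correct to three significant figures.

Unpierced body about its centre: I₀ = (1/2)MR² = (1/2)(5.16)(0.509)² = 0.66843 kg m^2.
The removed disk has mass m = M·(r/R)² = (5.16)(0.227/0.509)² = 1.0263 kg (same uniform areal density).
Its moment of inertia about the rotation axis (parallel-axis theorem): I_hole = (1/2)mr² + md² = (1/2)(1.0263)(0.227)² + (1.0263)(0.123)² = 0.041968 kg m^2.
Treating the hole as negative mass, I = I₀ − I_hole = 0.66843 − 0.041968 = 0.62646 kg m^2.

0.626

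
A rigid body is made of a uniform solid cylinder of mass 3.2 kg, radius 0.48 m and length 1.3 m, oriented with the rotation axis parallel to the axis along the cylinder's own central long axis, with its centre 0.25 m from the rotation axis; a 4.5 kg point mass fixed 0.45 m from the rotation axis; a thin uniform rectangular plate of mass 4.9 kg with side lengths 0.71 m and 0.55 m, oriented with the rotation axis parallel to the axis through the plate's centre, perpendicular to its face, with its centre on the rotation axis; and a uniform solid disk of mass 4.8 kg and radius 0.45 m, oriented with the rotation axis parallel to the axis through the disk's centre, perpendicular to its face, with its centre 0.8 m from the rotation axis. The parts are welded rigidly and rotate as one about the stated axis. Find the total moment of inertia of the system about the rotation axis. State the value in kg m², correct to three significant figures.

Solid cylinder: I_cm = (1/2)MR² = (1/2)(3.2)(0.48)² = 0.36864 kg m²; centre at d = 0.25 m, so I = I_cm + Md² gives I = 0.36864 + (3.2)(0.25)² = 0.56864 kg m².
Point mass: I_cm = 0; centre at d = 0.45 m, so I = I_cm + Md² gives I = 0 + (4.5)(0.45)² = 0.91125 kg m².
Rectangular plate: I_cm = (1/12)M(a²+b²) = (1/12)(4.9)[(0.71)² + (0.55)²] = 0.32936 kg m²; axis through the centre, so I = 0.32936 kg m².
Solid disk: I_cm = (1/2)MR² = (1/2)(4.8)(0.45)² = 0.486 kg m²; centre at d = 0.8 m, so I = I_cm + Md² gives I = 0.486 + (4.8)(0.8)² = 3.558 kg m².
Total I = 0.56864 + 0.91125 + 0.32936 + 3.558 = 5.3673 kg m².

5.37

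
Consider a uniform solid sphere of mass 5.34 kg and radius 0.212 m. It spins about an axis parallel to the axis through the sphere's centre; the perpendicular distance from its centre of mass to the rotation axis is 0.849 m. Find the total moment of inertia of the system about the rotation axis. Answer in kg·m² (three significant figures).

3.95

I_cm = (2/5)MR² = (2/5)(5.34)(0.212)² = 0.096 kg·m²; centre at d = 0.849 m, so the parallel axis theorem gives I = 0.096 + (5.34)(0.849)² = 3.9451 kg·m².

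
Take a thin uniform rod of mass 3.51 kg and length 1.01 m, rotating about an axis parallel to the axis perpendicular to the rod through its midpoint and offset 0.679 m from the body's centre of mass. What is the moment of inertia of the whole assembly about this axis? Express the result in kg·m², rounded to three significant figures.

1.92

I_cm = (1/12)ML² = (1/12)(3.51)(1.01)² = 0.29838 kg·m²; centre at d = 0.679 m, so I = I_cm + Md² gives I = 0.29838 + (3.51)(0.679)² = 1.9166 kg·m².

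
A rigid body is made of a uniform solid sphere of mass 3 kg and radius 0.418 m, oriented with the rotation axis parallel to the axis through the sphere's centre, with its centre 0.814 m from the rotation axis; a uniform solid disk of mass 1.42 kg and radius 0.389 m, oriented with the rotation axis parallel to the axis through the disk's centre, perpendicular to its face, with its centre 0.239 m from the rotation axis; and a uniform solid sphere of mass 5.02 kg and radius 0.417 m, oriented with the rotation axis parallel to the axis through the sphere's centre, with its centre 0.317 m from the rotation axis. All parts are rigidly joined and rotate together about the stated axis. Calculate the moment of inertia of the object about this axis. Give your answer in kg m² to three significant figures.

3.24

Solid sphere: I_cm = (2/5)MR² = (2/5)(3)(0.418)² = 0.20967 kg m²; centre at d = 0.814 m, so the parallel axis theorem gives I = 0.20967 + (3)(0.814)² = 2.1975 kg m².
Solid disk: I_cm = (1/2)MR² = (1/2)(1.42)(0.389)² = 0.10744 kg m²; centre at d = 0.239 m, so the parallel axis theorem gives I = 0.10744 + (1.42)(0.239)² = 0.18855 kg m².
Solid sphere: I_cm = (2/5)MR² = (2/5)(5.02)(0.417)² = 0.34917 kg m²; centre at d = 0.317 m, so the parallel axis theorem gives I = 0.34917 + (5.02)(0.317)² = 0.85362 kg m².
Total I = 2.1975 + 0.18855 + 0.85362 = 3.2396 kg m².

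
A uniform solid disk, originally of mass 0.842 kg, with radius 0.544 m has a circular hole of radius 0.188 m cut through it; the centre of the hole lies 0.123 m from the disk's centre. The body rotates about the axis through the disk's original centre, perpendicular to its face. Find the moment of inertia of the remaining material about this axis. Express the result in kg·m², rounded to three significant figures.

Unpierced body about its centre: I₀ = (1/2)MR² = (1/2)(0.842)(0.544)² = 0.12459 kg·m².
The removed disk has mass m = M·(r/R)² = (0.842)(0.188/0.544)² = 0.10056 kg (same uniform areal density).
Its moment of inertia about the rotation axis (parallel-axis theorem): I_hole = (1/2)mr² + md² = (1/2)(0.10056)(0.188)² + (0.10056)(0.123)² = 0.0032985 kg·m².
Treating the hole as negative mass, I = I₀ − I_hole = 0.12459 − 0.0032985 = 0.12129 kg·m².

0.121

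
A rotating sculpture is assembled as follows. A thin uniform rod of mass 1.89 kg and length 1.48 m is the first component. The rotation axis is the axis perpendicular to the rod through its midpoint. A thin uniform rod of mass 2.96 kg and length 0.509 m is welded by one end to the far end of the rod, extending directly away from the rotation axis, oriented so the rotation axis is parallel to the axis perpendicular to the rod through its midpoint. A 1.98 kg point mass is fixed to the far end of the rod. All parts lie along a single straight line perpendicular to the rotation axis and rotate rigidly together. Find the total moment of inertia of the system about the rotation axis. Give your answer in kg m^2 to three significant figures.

Thin rod: I_cm = (1/12)ML² = (1/12)(1.89)(1.48)² = 0.34499 kg m^2; axis through the centre, so I = 0.34499 kg m^2.
Thin rod: I_cm = (1/12)ML² = (1/12)(2.96)(0.509)² = 0.063907 kg m^2; centre at d = 0.74 + 0.2545 = 0.9945 m, so I = I_cm + Md² gives I = 0.063907 + (2.96)(0.9945)² = 2.9914 kg m^2.
Point mass: I_cm = 0; centre at d = 0.74 + 0.2545 + 0.2545 = 1.249 m, so I = I_cm + Md² gives I = 0 + (1.98)(1.249)² = 3.0888 kg m^2.
Total I = 0.34499 + 2.9914 + 3.0888 = 6.4252 kg m^2.

6.43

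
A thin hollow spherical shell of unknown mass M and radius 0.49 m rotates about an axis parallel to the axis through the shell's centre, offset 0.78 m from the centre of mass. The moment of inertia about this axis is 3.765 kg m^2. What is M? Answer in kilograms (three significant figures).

4.90

I = I_cm + Md² = (2/3)MR² + Md² = M·[0.666667·(0.49)² + (0.78)²] = M·0.76847.
So M = 3.765 / 0.76847 = 4.8994 kg.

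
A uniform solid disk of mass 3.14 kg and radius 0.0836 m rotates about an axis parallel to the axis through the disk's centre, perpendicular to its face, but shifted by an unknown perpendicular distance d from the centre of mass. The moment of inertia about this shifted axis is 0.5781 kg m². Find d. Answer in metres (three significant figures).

0.425

About the centre-of-mass axis, I_cm = (1/2)MR² = (1/2)(3.14)(0.0836)² = 0.010973 kg m².
Parallel axis theorem: I = I_cm + Md², so Md² = 0.5781 − 0.010973 = 0.56713 kg m².
d = √(0.56713 / 3.14) = 0.42499 m.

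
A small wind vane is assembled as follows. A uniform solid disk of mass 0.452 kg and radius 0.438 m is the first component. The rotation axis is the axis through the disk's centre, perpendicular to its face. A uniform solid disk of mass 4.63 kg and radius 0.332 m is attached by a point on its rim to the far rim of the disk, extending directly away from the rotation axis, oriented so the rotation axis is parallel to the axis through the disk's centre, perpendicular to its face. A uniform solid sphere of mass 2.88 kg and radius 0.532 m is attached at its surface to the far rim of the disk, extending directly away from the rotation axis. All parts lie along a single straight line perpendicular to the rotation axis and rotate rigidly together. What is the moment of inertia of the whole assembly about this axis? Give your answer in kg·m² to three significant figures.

Solid disk: I_cm = (1/2)MR² = (1/2)(0.452)(0.438)² = 0.043357 kg·m²; axis through the centre, so I = 0.043357 kg·m².
Solid disk: I_cm = (1/2)MR² = (1/2)(4.63)(0.332)² = 0.25517 kg·m²; centre at d = 0.438 + 0.332 = 0.77 m, so the parallel axis theorem gives I = 0.25517 + (4.63)(0.77)² = 3.0003 kg·m².
Solid sphere: I_cm = (2/5)MR² = (2/5)(2.88)(0.532)² = 0.32604 kg·m²; centre at d = 0.438 + 0.332 + 0.332 + 0.532 = 1.634 m, so the parallel axis theorem gives I = 0.32604 + (2.88)(1.634)² = 8.0155 kg·m².
Total I = 0.043357 + 3.0003 + 8.0155 = 11.059 kg·m².

11.1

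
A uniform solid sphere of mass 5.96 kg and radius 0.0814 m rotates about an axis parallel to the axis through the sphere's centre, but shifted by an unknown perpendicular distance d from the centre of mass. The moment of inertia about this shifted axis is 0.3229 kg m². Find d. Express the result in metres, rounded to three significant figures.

0.227

About the centre-of-mass axis, I_cm = (2/5)MR² = (2/5)(5.96)(0.0814)² = 0.015796 kg m².
Parallel axis theorem: I = I_cm + Md², so Md² = 0.3229 − 0.015796 = 0.3071 kg m².
d = √(0.3071 / 5.96) = 0.227 m.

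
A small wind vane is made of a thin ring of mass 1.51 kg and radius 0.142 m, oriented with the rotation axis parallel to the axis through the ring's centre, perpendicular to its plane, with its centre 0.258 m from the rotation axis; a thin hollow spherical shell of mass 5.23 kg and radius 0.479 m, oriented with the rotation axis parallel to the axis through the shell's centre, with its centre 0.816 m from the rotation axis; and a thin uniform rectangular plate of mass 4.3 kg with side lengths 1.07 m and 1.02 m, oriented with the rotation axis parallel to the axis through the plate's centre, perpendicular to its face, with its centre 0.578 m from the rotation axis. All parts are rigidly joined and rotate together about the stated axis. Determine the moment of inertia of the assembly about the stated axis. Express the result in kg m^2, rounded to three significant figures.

6.63

Thin ring: I_cm = MR² = (1.51)(0.142)² = 0.030448 kg m^2; centre at d = 0.258 m, so the parallel axis theorem gives I = 0.030448 + (1.51)(0.258)² = 0.13096 kg m^2.
Spherical shell: I_cm = (2/3)MR² = (2/3)(5.23)(0.479)² = 0.79998 kg m^2; centre at d = 0.816 m, so the parallel axis theorem gives I = 0.79998 + (5.23)(0.816)² = 4.2824 kg m^2.
Rectangular plate: I_cm = (1/12)M(a²+b²) = (1/12)(4.3)[(1.07)² + (1.02)²] = 0.78307 kg m^2; centre at d = 0.578 m, so the parallel axis theorem gives I = 0.78307 + (4.3)(0.578)² = 2.2196 kg m^2.
Total I = 0.13096 + 4.2824 + 2.2196 = 6.633 kg m^2.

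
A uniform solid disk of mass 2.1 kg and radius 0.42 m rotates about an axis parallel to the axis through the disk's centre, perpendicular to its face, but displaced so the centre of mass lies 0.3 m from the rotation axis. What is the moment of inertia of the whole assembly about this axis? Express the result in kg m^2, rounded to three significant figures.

I_cm = (1/2)MR² = (1/2)(2.1)(0.42)² = 0.18522 kg m^2; centre at d = 0.3 m, so I = I_cm + Md² gives I = 0.18522 + (2.1)(0.3)² = 0.37422 kg m^2.

0.374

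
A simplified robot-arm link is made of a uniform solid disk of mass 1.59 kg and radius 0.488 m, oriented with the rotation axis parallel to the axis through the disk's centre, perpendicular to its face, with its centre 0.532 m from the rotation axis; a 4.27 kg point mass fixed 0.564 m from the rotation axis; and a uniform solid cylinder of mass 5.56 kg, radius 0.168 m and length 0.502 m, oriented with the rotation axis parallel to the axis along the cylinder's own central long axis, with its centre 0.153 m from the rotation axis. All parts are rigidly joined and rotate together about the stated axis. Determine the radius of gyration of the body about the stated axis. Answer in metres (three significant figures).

0.440

Solid disk: I_cm = (1/2)MR² = (1/2)(1.59)(0.488)² = 0.18932 kg·m²; centre at d = 0.532 m, so I = I_cm + Md² gives I = 0.18932 + (1.59)(0.532)² = 0.63933 kg·m².
Point mass: I_cm = 0; centre at d = 0.564 m, so I = I_cm + Md² gives I = 0 + (4.27)(0.564)² = 1.3583 kg·m².
Solid cylinder: I_cm = (1/2)MR² = (1/2)(5.56)(0.168)² = 0.078463 kg·m²; centre at d = 0.153 m, so I = I_cm + Md² gives I = 0.078463 + (5.56)(0.153)² = 0.20862 kg·m².
Total I = 2.2062 kg·m²; total mass M = 11.42 kg.
k = √(I/M) = √(2.2062/11.42) = 0.43953 m.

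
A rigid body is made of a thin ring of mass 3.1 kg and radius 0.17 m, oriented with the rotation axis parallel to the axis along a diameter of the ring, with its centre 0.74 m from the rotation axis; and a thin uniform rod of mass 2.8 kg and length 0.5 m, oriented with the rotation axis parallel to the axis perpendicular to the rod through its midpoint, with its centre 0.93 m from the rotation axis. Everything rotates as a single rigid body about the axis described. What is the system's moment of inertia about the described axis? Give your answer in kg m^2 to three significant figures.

4.22

Thin ring: I_cm = (1/2)MR² = (1/2)(3.1)(0.17)² = 0.044795 kg m^2; centre at d = 0.74 m, so I = I_cm + Md² gives I = 0.044795 + (3.1)(0.74)² = 1.7424 kg m^2.
Thin rod: I_cm = (1/12)ML² = (1/12)(2.8)(0.5)² = 0.058333 kg m^2; centre at d = 0.93 m, so I = I_cm + Md² gives I = 0.058333 + (2.8)(0.93)² = 2.4801 kg m^2.
Total I = 1.7424 + 2.4801 = 4.2224 kg m^2.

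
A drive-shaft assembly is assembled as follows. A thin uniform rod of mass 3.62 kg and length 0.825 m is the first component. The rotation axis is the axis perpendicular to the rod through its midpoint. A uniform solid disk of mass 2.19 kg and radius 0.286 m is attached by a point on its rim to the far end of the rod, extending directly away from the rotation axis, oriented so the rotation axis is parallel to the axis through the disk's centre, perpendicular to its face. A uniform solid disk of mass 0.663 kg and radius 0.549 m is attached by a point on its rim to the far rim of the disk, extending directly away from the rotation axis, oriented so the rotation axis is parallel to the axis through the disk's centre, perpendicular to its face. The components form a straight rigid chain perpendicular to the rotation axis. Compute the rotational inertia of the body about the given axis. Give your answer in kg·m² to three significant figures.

3.02

Thin rod: I_cm = (1/12)ML² = (1/12)(3.62)(0.825)² = 0.20532 kg·m²; axis through the centre, so I = 0.20532 kg·m².
Solid disk: I_cm = (1/2)MR² = (1/2)(2.19)(0.286)² = 0.089567 kg·m²; centre at d = 0.4125 + 0.286 = 0.6985 m, so I = I_cm + Md² gives I = 0.089567 + (2.19)(0.6985)² = 1.1581 kg·m².
Solid disk: I_cm = (1/2)MR² = (1/2)(0.663)(0.549)² = 0.099914 kg·m²; centre at d = 0.4125 + 0.286 + 0.286 + 0.549 = 1.5335 m, so I = I_cm + Md² gives I = 0.099914 + (0.663)(1.5335)² = 1.659 kg·m².
Total I = 0.20532 + 1.1581 + 1.659 = 3.0224 kg·m².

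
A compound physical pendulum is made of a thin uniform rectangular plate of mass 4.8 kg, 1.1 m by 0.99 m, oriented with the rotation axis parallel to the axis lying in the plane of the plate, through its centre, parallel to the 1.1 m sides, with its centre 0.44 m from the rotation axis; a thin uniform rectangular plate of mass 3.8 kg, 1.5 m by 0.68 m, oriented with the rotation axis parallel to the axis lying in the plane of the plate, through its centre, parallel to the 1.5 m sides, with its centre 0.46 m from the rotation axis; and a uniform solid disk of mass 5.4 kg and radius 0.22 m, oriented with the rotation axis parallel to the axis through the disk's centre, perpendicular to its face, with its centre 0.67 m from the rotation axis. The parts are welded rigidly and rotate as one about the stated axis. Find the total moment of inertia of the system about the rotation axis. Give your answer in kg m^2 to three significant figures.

Rectangular plate: I_cm = (1/12)Mb² = (1/12)(4.8)(0.99)² = 0.39204 kg m^2; centre at d = 0.44 m, so I = I_cm + Md² gives I = 0.39204 + (4.8)(0.44)² = 1.3213 kg m^2.
Rectangular plate: I_cm = (1/12)Mb² = (1/12)(3.8)(0.68)² = 0.14643 kg m^2; centre at d = 0.46 m, so I = I_cm + Md² gives I = 0.14643 + (3.8)(0.46)² = 0.95051 kg m^2.
Solid disk: I_cm = (1/2)MR² = (1/2)(5.4)(0.22)² = 0.13068 kg m^2; centre at d = 0.67 m, so I = I_cm + Md² gives I = 0.13068 + (5.4)(0.67)² = 2.5547 kg m^2.
Total I = 1.3213 + 0.95051 + 2.5547 = 4.8266 kg m^2.

4.83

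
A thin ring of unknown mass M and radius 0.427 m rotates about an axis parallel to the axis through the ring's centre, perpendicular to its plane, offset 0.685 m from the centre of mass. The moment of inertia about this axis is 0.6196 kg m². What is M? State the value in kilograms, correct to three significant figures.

I = I_cm + Md² = MR² + Md² = M·[1·(0.427)² + (0.685)²] = M·0.65155.
So M = 0.6196 / 0.65155 = 0.95096 kg.

0.951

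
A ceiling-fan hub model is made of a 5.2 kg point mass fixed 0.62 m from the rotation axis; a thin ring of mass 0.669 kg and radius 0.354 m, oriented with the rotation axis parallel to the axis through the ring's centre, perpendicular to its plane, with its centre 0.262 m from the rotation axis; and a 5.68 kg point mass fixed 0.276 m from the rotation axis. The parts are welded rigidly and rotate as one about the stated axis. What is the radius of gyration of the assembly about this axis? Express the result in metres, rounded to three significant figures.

0.471

Point mass: I_cm = 0; centre at d = 0.62 m, so I = I_cm + Md² gives I = 0 + (5.2)(0.62)² = 1.9989 kg m^2.
Thin ring: I_cm = MR² = (0.669)(0.354)² = 0.083836 kg m^2; centre at d = 0.262 m, so I = I_cm + Md² gives I = 0.083836 + (0.669)(0.262)² = 0.12976 kg m^2.
Point mass: I_cm = 0; centre at d = 0.276 m, so I = I_cm + Md² gives I = 0 + (5.68)(0.276)² = 0.43268 kg m^2.
Total I = 2.5613 kg m^2; total mass M = 11.549 kg.
k = √(I/M) = √(2.5613/11.549) = 0.47093 m.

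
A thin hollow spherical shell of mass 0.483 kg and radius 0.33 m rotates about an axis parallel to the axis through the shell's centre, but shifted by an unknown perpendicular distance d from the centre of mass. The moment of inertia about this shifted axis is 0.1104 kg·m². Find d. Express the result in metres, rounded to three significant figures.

About the centre-of-mass axis, I_cm = (2/3)MR² = (2/3)(0.483)(0.33)² = 0.035066 kg·m².
Parallel axis theorem: I = I_cm + Md², so Md² = 0.1104 − 0.035066 = 0.075334 kg·m².
d = √(0.075334 / 0.483) = 0.39493 m.

0.395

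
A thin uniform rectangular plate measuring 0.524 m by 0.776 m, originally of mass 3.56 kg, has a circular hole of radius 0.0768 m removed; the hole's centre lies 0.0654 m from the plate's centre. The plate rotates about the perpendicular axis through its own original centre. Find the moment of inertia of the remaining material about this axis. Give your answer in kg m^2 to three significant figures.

0.259

Unpierced body about its centre: I₀ = (1/12)M(a²+b²) = (1/12)(3.56)[(0.524)² + (0.776)²] = 0.2601 kg m^2.
The removed disk has mass m = M·πr²/(ab) = (3.56)·π(0.0768)²/(0.524·0.776) = 0.16223 kg (same uniform areal density).
Its moment of inertia about the rotation axis (parallel-axis theorem): I_hole = (1/2)mr² + md² = (1/2)(0.16223)(0.0768)² + (0.16223)(0.0654)² = 0.0011723 kg m^2.
Treating the hole as negative mass, I = I₀ − I_hole = 0.2601 − 0.0011723 = 0.25893 kg m^2.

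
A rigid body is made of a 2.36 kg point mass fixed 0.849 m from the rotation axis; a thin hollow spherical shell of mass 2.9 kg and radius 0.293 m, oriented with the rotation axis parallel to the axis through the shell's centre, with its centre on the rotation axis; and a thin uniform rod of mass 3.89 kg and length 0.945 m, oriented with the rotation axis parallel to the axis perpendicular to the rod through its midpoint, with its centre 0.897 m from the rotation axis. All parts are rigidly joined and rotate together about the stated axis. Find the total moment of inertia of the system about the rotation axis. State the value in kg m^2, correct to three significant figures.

Point mass: I_cm = 0; centre at d = 0.849 m, so I = I_cm + Md² gives I = 0 + (2.36)(0.849)² = 1.7011 kg m^2.
Spherical shell: I_cm = (2/3)MR² = (2/3)(2.9)(0.293)² = 0.16597 kg m^2; axis through the centre, so I = 0.16597 kg m^2.
Thin rod: I_cm = (1/12)ML² = (1/12)(3.89)(0.945)² = 0.28949 kg m^2; centre at d = 0.897 m, so I = I_cm + Md² gives I = 0.28949 + (3.89)(0.897)² = 3.4194 kg m^2.
Total I = 1.7011 + 0.16597 + 3.4194 = 5.2865 kg m^2.

5.29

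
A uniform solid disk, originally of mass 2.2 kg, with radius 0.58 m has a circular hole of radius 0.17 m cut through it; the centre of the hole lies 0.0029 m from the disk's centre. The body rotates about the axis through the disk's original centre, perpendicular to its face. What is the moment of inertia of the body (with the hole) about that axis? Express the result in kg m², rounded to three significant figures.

Unpierced body about its centre: I₀ = (1/2)MR² = (1/2)(2.2)(0.58)² = 0.37004 kg m².
The removed disk has mass m = M·(r/R)² = (2.2)(0.17/0.58)² = 0.189 kg (same uniform areal density).
Its moment of inertia about the rotation axis (parallel-axis theorem): I_hole = (1/2)mr² + md² = (1/2)(0.189)(0.17)² + (0.189)(0.0029)² = 0.0027327 kg m².
Treating the hole as negative mass, I = I₀ − I_hole = 0.37004 − 0.0027327 = 0.36731 kg m².

0.367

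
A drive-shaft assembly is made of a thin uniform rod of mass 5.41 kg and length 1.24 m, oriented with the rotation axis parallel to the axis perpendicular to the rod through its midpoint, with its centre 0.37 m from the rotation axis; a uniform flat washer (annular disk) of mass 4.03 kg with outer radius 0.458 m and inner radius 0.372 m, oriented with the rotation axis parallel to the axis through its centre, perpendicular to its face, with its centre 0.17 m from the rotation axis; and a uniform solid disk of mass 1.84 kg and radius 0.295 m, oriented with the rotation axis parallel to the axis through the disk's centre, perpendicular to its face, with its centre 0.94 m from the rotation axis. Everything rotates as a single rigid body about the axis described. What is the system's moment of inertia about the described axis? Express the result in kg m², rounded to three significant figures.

Thin rod: I_cm = (1/12)ML² = (1/12)(5.41)(1.24)² = 0.6932 kg m²; centre at d = 0.37 m, so the parallel axis theorem gives I = 0.6932 + (5.41)(0.37)² = 1.4338 kg m².
Annular disk: I_cm = (1/2)M(R²+r²) = (1/2)(4.03)[(0.458)² + (0.372)²] = 0.70152 kg m²; centre at d = 0.17 m, so the parallel axis theorem gives I = 0.70152 + (4.03)(0.17)² = 0.81799 kg m².
Solid disk: I_cm = (1/2)MR² = (1/2)(1.84)(0.295)² = 0.080063 kg m²; centre at d = 0.94 m, so the parallel axis theorem gives I = 0.080063 + (1.84)(0.94)² = 1.7059 kg m².
Total I = 1.4338 + 0.81799 + 1.7059 = 3.9577 kg m².

3.96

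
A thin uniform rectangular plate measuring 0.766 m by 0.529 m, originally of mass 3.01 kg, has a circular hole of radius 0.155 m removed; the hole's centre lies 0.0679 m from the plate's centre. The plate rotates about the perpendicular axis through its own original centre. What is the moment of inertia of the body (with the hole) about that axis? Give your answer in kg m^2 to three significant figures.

0.208

Unpierced body about its centre: I₀ = (1/12)M(a²+b²) = (1/12)(3.01)[(0.766)² + (0.529)²] = 0.21737 kg m^2.
The removed disk has mass m = M·πr²/(ab) = (3.01)·π(0.155)²/(0.766·0.529) = 0.56065 kg (same uniform areal density).
Its moment of inertia about the rotation axis (parallel-axis theorem): I_hole = (1/2)mr² + md² = (1/2)(0.56065)(0.155)² + (0.56065)(0.0679)² = 0.0093197 kg m^2.
Treating the hole as negative mass, I = I₀ − I_hole = 0.21737 − 0.0093197 = 0.20805 kg m^2.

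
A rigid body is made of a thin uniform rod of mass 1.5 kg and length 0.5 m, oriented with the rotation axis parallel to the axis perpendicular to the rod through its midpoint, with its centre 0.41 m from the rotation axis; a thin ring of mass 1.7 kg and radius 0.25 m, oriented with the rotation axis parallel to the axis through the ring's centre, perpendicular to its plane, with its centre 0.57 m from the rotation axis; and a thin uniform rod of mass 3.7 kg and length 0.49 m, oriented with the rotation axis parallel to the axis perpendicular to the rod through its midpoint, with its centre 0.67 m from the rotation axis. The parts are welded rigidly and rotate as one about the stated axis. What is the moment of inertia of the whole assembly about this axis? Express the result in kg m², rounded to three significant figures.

Thin rod: I_cm = (1/12)ML² = (1/12)(1.5)(0.5)² = 0.03125 kg m²; centre at d = 0.41 m, so the parallel axis theorem gives I = 0.03125 + (1.5)(0.41)² = 0.2834 kg m².
Thin ring: I_cm = MR² = (1.7)(0.25)² = 0.10625 kg m²; centre at d = 0.57 m, so the parallel axis theorem gives I = 0.10625 + (1.7)(0.57)² = 0.65858 kg m².
Thin rod: I_cm = (1/12)ML² = (1/12)(3.7)(0.49)² = 0.074031 kg m²; centre at d = 0.67 m, so the parallel axis theorem gives I = 0.074031 + (3.7)(0.67)² = 1.735 kg m².
Total I = 0.2834 + 0.65858 + 1.735 = 2.6769 kg m².

2.68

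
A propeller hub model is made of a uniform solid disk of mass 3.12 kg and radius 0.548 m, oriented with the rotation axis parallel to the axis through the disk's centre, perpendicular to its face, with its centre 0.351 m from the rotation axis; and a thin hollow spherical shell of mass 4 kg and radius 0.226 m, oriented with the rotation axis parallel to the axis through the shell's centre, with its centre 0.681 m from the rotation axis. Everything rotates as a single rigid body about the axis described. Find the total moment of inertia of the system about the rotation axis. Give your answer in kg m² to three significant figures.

2.84

Solid disk: I_cm = (1/2)MR² = (1/2)(3.12)(0.548)² = 0.46847 kg m²; centre at d = 0.351 m, so the parallel axis theorem gives I = 0.46847 + (3.12)(0.351)² = 0.85286 kg m².
Spherical shell: I_cm = (2/3)MR² = (2/3)(4)(0.226)² = 0.1362 kg m²; centre at d = 0.681 m, so the parallel axis theorem gives I = 0.1362 + (4)(0.681)² = 1.9912 kg m².
Total I = 0.85286 + 1.9912 = 2.8441 kg m².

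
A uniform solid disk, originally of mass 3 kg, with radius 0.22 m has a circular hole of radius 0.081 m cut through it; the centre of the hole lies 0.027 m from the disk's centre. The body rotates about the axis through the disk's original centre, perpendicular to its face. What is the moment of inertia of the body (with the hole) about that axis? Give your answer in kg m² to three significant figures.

Unpierced body about its centre: I₀ = (1/2)MR² = (1/2)(3)(0.22)² = 0.0726 kg m².
The removed disk has mass m = M·(r/R)² = (3)(0.081/0.22)² = 0.40667 kg (same uniform areal density).
Its moment of inertia about the rotation axis (parallel-axis theorem): I_hole = (1/2)mr² + md² = (1/2)(0.40667)(0.081)² + (0.40667)(0.027)² = 0.0016306 kg m².
Treating the hole as negative mass, I = I₀ − I_hole = 0.0726 − 0.0016306 = 0.070969 kg m².

0.0710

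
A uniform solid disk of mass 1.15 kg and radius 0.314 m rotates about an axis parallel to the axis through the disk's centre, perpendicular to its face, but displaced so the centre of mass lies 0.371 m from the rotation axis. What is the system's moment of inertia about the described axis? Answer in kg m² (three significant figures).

I_cm = (1/2)MR² = (1/2)(1.15)(0.314)² = 0.056693 kg m²; centre at d = 0.371 m, so I = I_cm + Md² gives I = 0.056693 + (1.15)(0.371)² = 0.21498 kg m².

0.215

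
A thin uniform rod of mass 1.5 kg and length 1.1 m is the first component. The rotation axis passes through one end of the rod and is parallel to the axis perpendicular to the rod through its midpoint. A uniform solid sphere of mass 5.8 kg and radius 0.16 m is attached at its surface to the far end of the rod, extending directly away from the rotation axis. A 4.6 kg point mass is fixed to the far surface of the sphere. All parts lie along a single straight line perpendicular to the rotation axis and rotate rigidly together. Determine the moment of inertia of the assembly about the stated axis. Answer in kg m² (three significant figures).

Thin rod: I_cm = (1/12)ML² = (1/12)(1.5)(1.1)² = 0.15125 kg m²; centre at d = 0.55 m, so the parallel axis theorem gives I = 0.15125 + (1.5)(0.55)² = 0.605 kg m².
Solid sphere: I_cm = (2/5)MR² = (2/5)(5.8)(0.16)² = 0.059392 kg m²; centre at d = 0.55 + 0.55 + 0.16 = 1.26 m, so the parallel axis theorem gives I = 0.059392 + (5.8)(1.26)² = 9.2675 kg m².
Point mass: I_cm = 0; centre at d = 0.55 + 0.55 + 0.16 + 0.16 = 1.42 m, so the parallel axis theorem gives I = 0 + (4.6)(1.42)² = 9.2754 kg m².
Total I = 0.605 + 9.2675 + 9.2754 = 19.148 kg m².

19.1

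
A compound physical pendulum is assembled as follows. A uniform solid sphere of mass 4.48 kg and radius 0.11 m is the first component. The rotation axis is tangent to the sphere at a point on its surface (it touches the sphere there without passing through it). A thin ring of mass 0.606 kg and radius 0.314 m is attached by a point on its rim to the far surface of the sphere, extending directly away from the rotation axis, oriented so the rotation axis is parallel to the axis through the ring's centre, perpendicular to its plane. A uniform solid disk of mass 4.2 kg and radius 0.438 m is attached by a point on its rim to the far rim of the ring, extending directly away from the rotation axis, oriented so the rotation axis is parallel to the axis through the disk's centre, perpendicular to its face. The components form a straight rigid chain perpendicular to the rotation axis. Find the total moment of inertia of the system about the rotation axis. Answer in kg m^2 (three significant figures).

7.66

Solid sphere: I_cm = (2/5)MR² = (2/5)(4.48)(0.11)² = 0.021683 kg m^2; centre at d = 0.11 m, so I = I_cm + Md² gives I = 0.021683 + (4.48)(0.11)² = 0.075891 kg m^2.
Thin ring: I_cm = MR² = (0.606)(0.314)² = 0.059749 kg m^2; centre at d = 0.11 + 0.11 + 0.314 = 0.534 m, so I = I_cm + Md² gives I = 0.059749 + (0.606)(0.534)² = 0.23255 kg m^2.
Solid disk: I_cm = (1/2)MR² = (1/2)(4.2)(0.438)² = 0.40287 kg m^2; centre at d = 0.11 + 0.11 + 0.314 + 0.314 + 0.438 = 1.286 m, so I = I_cm + Md² gives I = 0.40287 + (4.2)(1.286)² = 7.3488 kg m^2.
Total I = 0.075891 + 0.23255 + 7.3488 = 7.6573 kg m^2.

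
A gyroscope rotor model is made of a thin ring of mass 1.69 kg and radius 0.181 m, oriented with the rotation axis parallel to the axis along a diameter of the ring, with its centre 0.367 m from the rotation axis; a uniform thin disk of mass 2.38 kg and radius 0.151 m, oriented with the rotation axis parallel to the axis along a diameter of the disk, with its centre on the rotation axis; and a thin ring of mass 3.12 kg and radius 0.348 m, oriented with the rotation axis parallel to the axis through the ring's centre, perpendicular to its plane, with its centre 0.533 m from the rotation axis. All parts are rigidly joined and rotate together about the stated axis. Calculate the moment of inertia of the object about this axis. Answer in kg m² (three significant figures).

1.53

Thin ring: I_cm = (1/2)MR² = (1/2)(1.69)(0.181)² = 0.027683 kg m²; centre at d = 0.367 m, so I = I_cm + Md² gives I = 0.027683 + (1.69)(0.367)² = 0.25531 kg m².
Thin disk: I_cm = (1/4)MR² = (1/4)(2.38)(0.151)² = 0.013567 kg m²; axis through the centre, so I = 0.013567 kg m².
Thin ring: I_cm = MR² = (3.12)(0.348)² = 0.37784 kg m²; centre at d = 0.533 m, so I = I_cm + Md² gives I = 0.37784 + (3.12)(0.533)² = 1.2642 kg m².
Total I = 0.25531 + 0.013567 + 1.2642 = 1.5331 kg m².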